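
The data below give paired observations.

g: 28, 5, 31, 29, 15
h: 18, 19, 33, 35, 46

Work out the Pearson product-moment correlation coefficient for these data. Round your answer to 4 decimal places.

n = 5, Σg = 108, Σh = 151, Σg² = 2836, Σh² = 5115, Σgh = 3327
nΣgh − ΣgΣh = 16635 − 16308 = 327
nΣg² − (Σg)² = 14180 − 11664 = 2516; nΣh² − (Σh)² = 25575 − 22801 = 2774
r = 327 / √(2516 × 2774) = 327 / 2641.8524 ≈ 0.1238

0.1238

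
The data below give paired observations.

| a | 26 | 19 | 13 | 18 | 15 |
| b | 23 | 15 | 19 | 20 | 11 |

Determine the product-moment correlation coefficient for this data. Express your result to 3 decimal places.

0.575

n = 5, Σa = 91, Σb = 88, Σa² = 1755, Σb² = 1636, Σab = 1655
nΣab − ΣaΣb = 8275 − 8008 = 267
nΣa² − (Σa)² = 8775 − 8281 = 494; nΣb² − (Σb)² = 8180 − 7744 = 436
r = 267 / √(494 × 436) = 267 / 464.0948 ≈ 0.575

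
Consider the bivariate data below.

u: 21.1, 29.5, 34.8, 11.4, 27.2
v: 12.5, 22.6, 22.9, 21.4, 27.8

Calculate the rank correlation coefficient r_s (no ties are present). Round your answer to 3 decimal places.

Rank u: 2, 4, 5, 1, 3
Rank v: 1, 3, 4, 2, 5
d = rank(u) − rank(v): 1, 1, 1, -1, -2; Σd² = 8
ρ = 1 − 6Σd² / [n(n²−1)] = 1 − 6×8 / (5×24) = 1 − 48/120 ≈ 0.600

0.600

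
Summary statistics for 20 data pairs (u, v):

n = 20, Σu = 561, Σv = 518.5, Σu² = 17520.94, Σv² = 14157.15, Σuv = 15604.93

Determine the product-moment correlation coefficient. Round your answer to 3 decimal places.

0.939

r = (nΣuv − ΣuΣv) / √[(nΣu² − (Σu)²)(nΣv² − (Σv)²)]
Numerator: 20×15604.93 − 561×518.5 = 21220.1
Denominator: √[(350418.8 − 314721)(283143 − 268842.25)] = √[35697.8 × 14300.75] = 22594.3646
r = 21220.1 / 22594.3646 ≈ 0.939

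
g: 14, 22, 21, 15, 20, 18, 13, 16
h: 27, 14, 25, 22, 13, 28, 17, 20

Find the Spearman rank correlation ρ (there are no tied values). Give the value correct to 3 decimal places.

Rank g: 2, 8, 7, 3, 6, 5, 1, 4
Rank h: 7, 2, 6, 5, 1, 8, 3, 4
d = rank(g) − rank(h): -5, 6, 1, -2, 5, -3, -2, 0; Σd² = 104
ρ = 1 − 6Σd² / [n(n²−1)] = 1 − 6×104 / (8×63) = 1 − 624/504 ≈ -0.238

-0.238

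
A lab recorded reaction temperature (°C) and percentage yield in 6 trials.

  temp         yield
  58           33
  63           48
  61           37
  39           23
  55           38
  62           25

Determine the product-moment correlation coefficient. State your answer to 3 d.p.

n = 6, Σx = 338, Σy = 204, Σx² = 19444, Σy² = 7360, Σxy = 11732
nΣxy − ΣxΣy = 70392 − 68952 = 1440
nΣx² − (Σx)² = 116664 − 114244 = 2420; nΣy² − (Σy)² = 44160 − 41616 = 2544
r = 1440 / √(2420 × 2544) = 1440 / 2481.2255 ≈ 0.580

0.580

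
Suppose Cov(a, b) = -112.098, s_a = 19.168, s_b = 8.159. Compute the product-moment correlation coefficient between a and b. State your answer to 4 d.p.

-0.7168

r = Cov(a,b) / (s_a · s_b) = -112.098 / (19.168 × 8.159)
  = -112.098 / 156.3917 ≈ -0.7168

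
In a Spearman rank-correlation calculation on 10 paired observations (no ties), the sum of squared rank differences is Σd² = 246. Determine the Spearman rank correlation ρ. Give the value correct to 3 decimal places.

-0.491

ρ = 1 − 6Σd² / [n(n²−1)] = 1 − 6×246 / (10×99)
  = 1 − 1476/990 = 1 − 1.4909 ≈ -0.491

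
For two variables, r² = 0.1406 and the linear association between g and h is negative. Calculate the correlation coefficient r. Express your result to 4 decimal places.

-0.3750

|r| = √0.1406 = 0.3750
The association is negative, so r = −0.3750.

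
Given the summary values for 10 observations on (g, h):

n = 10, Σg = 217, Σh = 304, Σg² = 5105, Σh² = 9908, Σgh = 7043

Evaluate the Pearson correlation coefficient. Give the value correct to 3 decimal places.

r = (nΣgh − ΣgΣh) / √[(nΣg² − (Σg)²)(nΣh² − (Σh)²)]
Numerator: 10×7043 − 217×304 = 4462
Denominator: √[(51050 − 47089)(99080 − 92416)] = √[3961 × 6664] = 5137.7139
r = 4462 / 5137.7139 ≈ 0.868

0.868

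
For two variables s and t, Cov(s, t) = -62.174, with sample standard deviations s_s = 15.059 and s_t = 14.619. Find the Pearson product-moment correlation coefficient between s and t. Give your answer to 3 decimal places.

r = Cov(s,t) / (s_s · s_t) = -62.174 / (15.059 × 14.619)
  = -62.174 / 220.1475 ≈ -0.282

-0.282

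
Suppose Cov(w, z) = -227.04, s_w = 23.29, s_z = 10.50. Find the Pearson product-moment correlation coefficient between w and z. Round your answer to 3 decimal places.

r = Cov(w,z) / (s_w · s_z) = -227.04 / (23.29 × 10.50)
  = -227.04 / 244.5450 ≈ -0.928

-0.928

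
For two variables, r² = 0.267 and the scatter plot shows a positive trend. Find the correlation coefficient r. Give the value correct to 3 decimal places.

|r| = √0.267 = 0.517
The association is positive, so r = 0.517.

0.517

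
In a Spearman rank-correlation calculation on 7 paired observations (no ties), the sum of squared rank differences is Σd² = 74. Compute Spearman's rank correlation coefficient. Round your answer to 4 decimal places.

-0.3214

ρ = 1 − 6Σd² / [n(n²−1)] = 1 − 6×74 / (7×48)
  = 1 − 444/336 = 1 − 1.32143 ≈ -0.3214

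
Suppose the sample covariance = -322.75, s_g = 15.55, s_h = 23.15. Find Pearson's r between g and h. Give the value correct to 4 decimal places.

-0.8966

r = Cov(g,h) / (s_g · s_h) = -322.75 / (15.55 × 23.15)
  = -322.75 / 359.9825 ≈ -0.8966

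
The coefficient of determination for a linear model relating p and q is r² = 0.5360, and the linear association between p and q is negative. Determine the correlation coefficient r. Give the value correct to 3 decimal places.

-0.732

|r| = √0.5360 = 0.732
The association is negative, so r = −0.732.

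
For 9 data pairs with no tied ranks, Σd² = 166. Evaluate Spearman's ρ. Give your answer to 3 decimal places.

ρ = 1 − 6Σd² / [n(n²−1)] = 1 − 6×166 / (9×80)
  = 1 − 996/720 = 1 − 1.3833 ≈ -0.383

-0.383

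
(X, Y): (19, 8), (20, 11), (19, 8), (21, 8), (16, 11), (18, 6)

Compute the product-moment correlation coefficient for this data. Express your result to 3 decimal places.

n = 6, ΣX = 113, ΣY = 52, ΣX² = 2143, ΣY² = 470, ΣXY = 976
nΣXY − ΣXΣY = 5856 − 5876 = -20
nΣX² − (ΣX)² = 12858 − 12769 = 89; nΣY² − (ΣY)² = 2820 − 2704 = 116
r = -20 / √(89 × 116) = -20 / 101.6071 ≈ -0.197

-0.197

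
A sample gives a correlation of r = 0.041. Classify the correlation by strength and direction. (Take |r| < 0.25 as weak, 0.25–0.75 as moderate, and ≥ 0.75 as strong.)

weak positive

r = 0.041 > 0 so the relationship is positive.
|r| = 0.041, which falls in the weak range.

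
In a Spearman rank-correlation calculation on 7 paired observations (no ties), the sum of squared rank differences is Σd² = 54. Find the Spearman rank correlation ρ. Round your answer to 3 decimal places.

ρ = 1 − 6Σd² / [n(n²−1)] = 1 − 6×54 / (7×48)
  = 1 − 324/336 = 1 − 0.9643 ≈ 0.036

0.036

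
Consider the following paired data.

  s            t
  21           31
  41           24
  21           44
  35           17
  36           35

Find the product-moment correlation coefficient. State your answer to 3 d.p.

-0.621

n = 5, Σs = 154, Σt = 151, Σs² = 5084, Σt² = 4987, Σst = 4414
nΣst − ΣsΣt = 22070 − 23254 = -1184
nΣs² − (Σs)² = 25420 − 23716 = 1704; nΣt² − (Σt)² = 24935 − 22801 = 2134
r = -1184 / √(1704 × 2134) = -1184 / 1906.9179 ≈ -0.621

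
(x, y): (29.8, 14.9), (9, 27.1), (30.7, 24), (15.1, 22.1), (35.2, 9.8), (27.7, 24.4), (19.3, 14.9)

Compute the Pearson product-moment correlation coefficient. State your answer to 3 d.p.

-0.555

n = 7, Σx = 166.8, Σy = 137.2, Σx² = 4518.36, Σy² = 2934.24, Σxy = 3066.84
nΣxy − ΣxΣy = 21467.88 − 22884.96 = -1417.08
nΣx² − (Σx)² = 31628.52 − 27822.24 = 3806.28; nΣy² − (Σy)² = 20539.68 − 18823.84 = 1715.84
r = -1417.08 / √(3806.28 × 1715.84) = -1417.08 / 2555.5758 ≈ -0.555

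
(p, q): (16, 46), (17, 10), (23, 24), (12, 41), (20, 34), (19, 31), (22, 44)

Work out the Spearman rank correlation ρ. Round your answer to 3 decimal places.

-0.286

Rank p: 2, 3, 7, 1, 5, 4, 6
Rank q: 7, 1, 2, 5, 4, 3, 6
d = rank(p) − rank(q): -5, 2, 5, -4, 1, 1, 0; Σd² = 72
ρ = 1 − 6Σd² / [n(n²−1)] = 1 − 6×72 / (7×48) = 1 − 432/336 ≈ -0.286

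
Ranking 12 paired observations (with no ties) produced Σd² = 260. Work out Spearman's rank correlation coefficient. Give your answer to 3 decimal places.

ρ = 1 − 6Σd² / [n(n²−1)] = 1 − 6×260 / (12×143)
  = 1 − 1560/1716 = 1 − 0.9091 ≈ 0.091

0.091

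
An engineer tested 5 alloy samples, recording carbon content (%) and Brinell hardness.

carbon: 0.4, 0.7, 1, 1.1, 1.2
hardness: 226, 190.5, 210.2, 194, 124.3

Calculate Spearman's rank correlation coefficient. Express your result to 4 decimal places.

-0.7000

Rank carbon: 1, 2, 3, 4, 5
Rank hardness: 5, 2, 4, 3, 1
d = rank(carbon) − rank(hardness): -4, 0, -1, 1, 4; Σd² = 34
ρ = 1 − 6Σd² / [n(n²−1)] = 1 − 6×34 / (5×24) = 1 − 204/120 ≈ -0.7000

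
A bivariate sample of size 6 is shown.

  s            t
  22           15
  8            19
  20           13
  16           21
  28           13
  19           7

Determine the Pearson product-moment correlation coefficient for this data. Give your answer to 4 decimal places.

-0.4989

n = 6, Σs = 113, Σt = 88, Σs² = 2349, Σt² = 1414, Σst = 1575
nΣst − ΣsΣt = 9450 − 9944 = -494
nΣs² − (Σs)² = 14094 − 12769 = 1325; nΣt² − (Σt)² = 8484 − 7744 = 740
r = -494 / √(1325 × 740) = -494 / 990.2020 ≈ -0.4989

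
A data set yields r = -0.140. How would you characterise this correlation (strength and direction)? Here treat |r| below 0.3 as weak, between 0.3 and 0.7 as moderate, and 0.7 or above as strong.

r = -0.140 < 0 so the relationship is negative.
|r| = 0.140, which falls in the weak range.

weak negative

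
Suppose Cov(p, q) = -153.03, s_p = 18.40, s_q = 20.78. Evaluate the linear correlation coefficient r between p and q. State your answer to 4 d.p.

r = Cov(p,q) / (s_p · s_q) = -153.03 / (18.40 × 20.78)
  = -153.03 / 382.3520 ≈ -0.4002

-0.4002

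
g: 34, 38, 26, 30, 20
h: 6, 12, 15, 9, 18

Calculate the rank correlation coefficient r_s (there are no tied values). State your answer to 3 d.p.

-0.700

Rank g: 4, 5, 2, 3, 1
Rank h: 1, 3, 4, 2, 5
d = rank(g) − rank(h): 3, 2, -2, 1, -4; Σd² = 34
ρ = 1 − 6Σd² / [n(n²−1)] = 1 − 6×34 / (5×24) = 1 − 204/120 ≈ -0.700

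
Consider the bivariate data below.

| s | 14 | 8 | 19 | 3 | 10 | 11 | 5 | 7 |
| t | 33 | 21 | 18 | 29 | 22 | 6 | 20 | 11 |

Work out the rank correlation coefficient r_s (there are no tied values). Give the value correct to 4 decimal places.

Rank s: 7, 4, 8, 1, 5, 6, 2, 3
Rank t: 8, 5, 3, 7, 6, 1, 4, 2
d = rank(s) − rank(t): -1, -1, 5, -6, -1, 5, -2, 1; Σd² = 94
ρ = 1 − 6Σd² / [n(n²−1)] = 1 − 6×94 / (8×63) = 1 − 564/504 ≈ -0.1190

-0.1190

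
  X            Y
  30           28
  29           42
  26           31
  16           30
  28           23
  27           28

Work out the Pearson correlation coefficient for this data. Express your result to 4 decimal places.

0.0742

n = 6, ΣX = 156, ΣY = 182, ΣX² = 4186, ΣY² = 5722, ΣXY = 4744
nΣXY − ΣXΣY = 28464 − 28392 = 72
nΣX² − (ΣX)² = 25116 − 24336 = 780; nΣY² − (ΣY)² = 34332 − 33124 = 1208
r = 72 / √(780 × 1208) = 72 / 970.6905 ≈ 0.0742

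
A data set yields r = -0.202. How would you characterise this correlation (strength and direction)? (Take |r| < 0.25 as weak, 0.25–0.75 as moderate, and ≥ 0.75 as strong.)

weak negative

r = -0.202 < 0 so the relationship is negative.
|r| = 0.202, which falls in the weak range.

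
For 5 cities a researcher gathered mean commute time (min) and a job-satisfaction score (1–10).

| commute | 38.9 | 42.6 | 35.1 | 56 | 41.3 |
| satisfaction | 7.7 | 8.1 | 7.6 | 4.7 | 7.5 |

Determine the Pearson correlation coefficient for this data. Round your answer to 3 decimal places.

n = 5, Σx = 213.9, Σy = 35.6, Σx² = 9401.67, Σy² = 261, Σxy = 1484.3
nΣxy − ΣxΣy = 7421.5 − 7614.84 = -193.34
nΣx² − (Σx)² = 47008.35 − 45753.21 = 1255.14; nΣy² − (Σy)² = 1305 − 1267.36 = 37.64
r = -193.34 / √(1255.14 × 37.64) = -193.34 / 217.3556 ≈ -0.890

-0.890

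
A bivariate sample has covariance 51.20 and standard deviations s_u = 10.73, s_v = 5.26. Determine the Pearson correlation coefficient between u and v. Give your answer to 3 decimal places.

r = Cov(u,v) / (s_u · s_v) = 51.20 / (10.73 × 5.26)
  = 51.20 / 56.4398 ≈ 0.907

0.907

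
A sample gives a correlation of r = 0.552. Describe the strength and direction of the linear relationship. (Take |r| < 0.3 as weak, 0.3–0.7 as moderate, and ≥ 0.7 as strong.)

r = 0.552 > 0 so the relationship is positive.
|r| = 0.552, which falls in the moderate range.

moderate positive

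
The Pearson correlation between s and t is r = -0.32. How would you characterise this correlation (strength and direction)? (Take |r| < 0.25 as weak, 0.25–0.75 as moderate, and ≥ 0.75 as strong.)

moderate negative

r = -0.32 < 0 so the relationship is negative.
|r| = 0.32, which falls in the moderate range.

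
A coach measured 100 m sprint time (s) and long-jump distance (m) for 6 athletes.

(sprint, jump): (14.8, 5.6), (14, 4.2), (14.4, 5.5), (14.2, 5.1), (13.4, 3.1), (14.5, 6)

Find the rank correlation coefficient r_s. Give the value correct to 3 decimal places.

0.943

Rank sprint: 6, 2, 4, 3, 1, 5
Rank jump: 5, 2, 4, 3, 1, 6
d = rank(sprint) − rank(jump): 1, 0, 0, 0, 0, -1; Σd² = 2
ρ = 1 − 6Σd² / [n(n²−1)] = 1 − 6×2 / (6×35) = 1 − 12/210 ≈ 0.943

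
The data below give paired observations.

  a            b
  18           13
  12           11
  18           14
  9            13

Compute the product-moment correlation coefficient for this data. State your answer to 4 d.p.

0.4857

n = 4, Σa = 57, Σb = 51, Σa² = 873, Σb² = 655, Σab = 735
nΣab − ΣaΣb = 2940 − 2907 = 33
nΣa² − (Σa)² = 3492 − 3249 = 243; nΣb² − (Σb)² = 2620 − 2601 = 19
r = 33 / √(243 × 19) = 33 / 67.9485 ≈ 0.4857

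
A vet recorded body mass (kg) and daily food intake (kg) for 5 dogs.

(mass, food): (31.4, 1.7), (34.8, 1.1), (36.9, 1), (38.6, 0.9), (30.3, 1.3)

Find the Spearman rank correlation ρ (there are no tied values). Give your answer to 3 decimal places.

Rank mass: 2, 3, 4, 5, 1
Rank food: 5, 3, 2, 1, 4
d = rank(mass) − rank(food): -3, 0, 2, 4, -3; Σd² = 38
ρ = 1 − 6Σd² / [n(n²−1)] = 1 − 6×38 / (5×24) = 1 − 228/120 ≈ -0.900

-0.900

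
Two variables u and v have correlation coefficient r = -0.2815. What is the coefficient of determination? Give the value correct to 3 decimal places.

r² = (-0.2815)² = 0.079

0.079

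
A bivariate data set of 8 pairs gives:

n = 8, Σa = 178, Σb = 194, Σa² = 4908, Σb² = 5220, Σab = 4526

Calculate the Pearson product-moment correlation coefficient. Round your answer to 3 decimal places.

r = (nΣab − ΣaΣb) / √[(nΣa² − (Σa)²)(nΣb² − (Σb)²)]
Numerator: 8×4526 − 178×194 = 1676
Denominator: √[(39264 − 31684)(41760 − 37636)] = √[7580 × 4124] = 5591.0571
r = 1676 / 5591.0571 ≈ 0.300

0.300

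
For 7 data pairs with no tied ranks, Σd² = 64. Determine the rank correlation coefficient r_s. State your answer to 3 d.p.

ρ = 1 − 6Σd² / [n(n²−1)] = 1 − 6×64 / (7×48)
  = 1 − 384/336 = 1 − 1.1429 ≈ -0.143

-0.143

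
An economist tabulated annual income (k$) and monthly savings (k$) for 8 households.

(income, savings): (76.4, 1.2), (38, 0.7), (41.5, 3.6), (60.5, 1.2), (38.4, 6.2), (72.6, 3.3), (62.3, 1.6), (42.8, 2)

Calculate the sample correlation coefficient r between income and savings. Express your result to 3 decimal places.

n = 8, Σx = 432.5, Σy = 19.8, Σx² = 25121.91, Σy² = 72.22, Σxy = 1003.22
nΣxy − ΣxΣy = 8025.76 − 8563.5 = -537.74
nΣx² − (Σx)² = 200975.28 − 187056.25 = 13919.03; nΣy² − (Σy)² = 577.76 − 392.04 = 185.72
r = -537.74 / √(13919.03 × 185.72) = -537.74 / 1607.8067 ≈ -0.334

-0.334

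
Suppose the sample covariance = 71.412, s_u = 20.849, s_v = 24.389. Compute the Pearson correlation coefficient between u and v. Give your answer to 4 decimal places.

r = Cov(u,v) / (s_u · s_v) = 71.412 / (20.849 × 24.389)
  = 71.412 / 508.4863 ≈ 0.1404

0.1404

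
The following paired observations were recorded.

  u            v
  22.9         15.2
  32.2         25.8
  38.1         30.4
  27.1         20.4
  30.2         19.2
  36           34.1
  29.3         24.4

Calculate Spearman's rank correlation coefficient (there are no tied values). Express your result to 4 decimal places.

0.8571

Rank u: 1, 5, 7, 2, 4, 6, 3
Rank v: 1, 5, 6, 3, 2, 7, 4
d = rank(u) − rank(v): 0, 0, 1, -1, 2, -1, -1; Σd² = 8
ρ = 1 − 6Σd² / [n(n²−1)] = 1 − 6×8 / (7×48) = 1 − 48/336 ≈ 0.8571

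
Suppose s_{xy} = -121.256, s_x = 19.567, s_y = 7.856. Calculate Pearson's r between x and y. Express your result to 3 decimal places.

r = Cov(x,y) / (s_x · s_y) = -121.256 / (19.567 × 7.856)
  = -121.256 / 153.7184 ≈ -0.789

-0.789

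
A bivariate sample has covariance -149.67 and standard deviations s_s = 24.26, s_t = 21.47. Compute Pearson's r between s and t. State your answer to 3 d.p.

r = Cov(s,t) / (s_s · s_t) = -149.67 / (24.26 × 21.47)
  = -149.67 / 520.8622 ≈ -0.287

-0.287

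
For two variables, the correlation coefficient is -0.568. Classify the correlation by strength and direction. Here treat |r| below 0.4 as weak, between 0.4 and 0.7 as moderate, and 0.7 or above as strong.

r = -0.568 < 0 so the relationship is negative.
|r| = 0.568, which falls in the moderate range.

moderate negative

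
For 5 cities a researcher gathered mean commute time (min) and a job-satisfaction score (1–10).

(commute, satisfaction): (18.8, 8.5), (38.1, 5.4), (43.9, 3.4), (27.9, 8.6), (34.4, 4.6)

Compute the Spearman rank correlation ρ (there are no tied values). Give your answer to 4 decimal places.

-0.8000

Rank commute: 1, 4, 5, 2, 3
Rank satisfaction: 4, 3, 1, 5, 2
d = rank(commute) − rank(satisfaction): -3, 1, 4, -3, 1; Σd² = 36
ρ = 1 − 6Σd² / [n(n²−1)] = 1 − 6×36 / (5×24) = 1 − 216/120 ≈ -0.8000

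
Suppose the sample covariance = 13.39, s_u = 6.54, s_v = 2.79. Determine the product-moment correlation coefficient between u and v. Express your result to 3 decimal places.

r = Cov(u,v) / (s_u · s_v) = 13.39 / (6.54 × 2.79)
  = 13.39 / 18.2466 ≈ 0.734

0.734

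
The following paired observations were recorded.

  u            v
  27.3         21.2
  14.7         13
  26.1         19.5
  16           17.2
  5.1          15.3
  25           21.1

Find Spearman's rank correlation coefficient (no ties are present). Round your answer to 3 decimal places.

Rank u: 6, 2, 5, 3, 1, 4
Rank v: 6, 1, 4, 3, 2, 5
d = rank(u) − rank(v): 0, 1, 1, 0, -1, -1; Σd² = 4
ρ = 1 − 6Σd² / [n(n²−1)] = 1 − 6×4 / (6×35) = 1 − 24/210 ≈ 0.886

0.886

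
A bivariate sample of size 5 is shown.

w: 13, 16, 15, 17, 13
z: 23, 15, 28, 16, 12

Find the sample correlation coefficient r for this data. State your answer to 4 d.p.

n = 5, Σw = 74, Σz = 94, Σw² = 1108, Σz² = 1938, Σwz = 1387
nΣwz − ΣwΣz = 6935 − 6956 = -21
nΣw² − (Σw)² = 5540 − 5476 = 64; nΣz² − (Σz)² = 9690 − 8836 = 854
r = -21 / √(64 × 854) = -21 / 233.7862 ≈ -0.0898

-0.0898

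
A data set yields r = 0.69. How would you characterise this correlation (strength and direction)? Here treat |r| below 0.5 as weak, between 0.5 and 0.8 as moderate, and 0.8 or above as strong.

r = 0.69 > 0 so the relationship is positive.
|r| = 0.69, which falls in the moderate range.

moderate positive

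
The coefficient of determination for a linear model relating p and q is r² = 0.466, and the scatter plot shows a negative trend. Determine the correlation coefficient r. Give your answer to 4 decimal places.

-0.6826

|r| = √0.466 = 0.6826
The association is negative, so r = −0.6826.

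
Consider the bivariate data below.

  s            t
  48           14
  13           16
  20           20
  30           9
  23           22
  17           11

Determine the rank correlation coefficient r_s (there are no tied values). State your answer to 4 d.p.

Rank s: 6, 1, 3, 5, 4, 2
Rank t: 3, 4, 5, 1, 6, 2
d = rank(s) − rank(t): 3, -3, -2, 4, -2, 0; Σd² = 42
ρ = 1 − 6Σd² / [n(n²−1)] = 1 − 6×42 / (6×35) = 1 − 252/210 ≈ -0.2000

-0.2000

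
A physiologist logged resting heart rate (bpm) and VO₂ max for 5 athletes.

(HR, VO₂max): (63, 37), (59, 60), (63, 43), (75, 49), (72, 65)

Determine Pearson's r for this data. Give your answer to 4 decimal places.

0.2205

n = 5, Σx = 332, Σy = 254, Σx² = 22228, Σy² = 13444, Σxy = 16935
nΣxy − ΣxΣy = 84675 − 84328 = 347
nΣx² − (Σx)² = 111140 − 110224 = 916; nΣy² − (Σy)² = 67220 − 64516 = 2704
r = 347 / √(916 × 2704) = 347 / 1573.8056 ≈ 0.2205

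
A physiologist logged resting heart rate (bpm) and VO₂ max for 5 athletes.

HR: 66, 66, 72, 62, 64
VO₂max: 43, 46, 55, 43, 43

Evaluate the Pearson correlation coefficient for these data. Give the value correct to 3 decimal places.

0.926

n = 5, Σx = 330, Σy = 230, Σx² = 21836, Σy² = 10688, Σxy = 15252
nΣxy − ΣxΣy = 76260 − 75900 = 360
nΣx² − (Σx)² = 109180 − 108900 = 280; nΣy² − (Σy)² = 53440 − 52900 = 540
r = 360 / √(280 × 540) = 360 / 388.8444 ≈ 0.926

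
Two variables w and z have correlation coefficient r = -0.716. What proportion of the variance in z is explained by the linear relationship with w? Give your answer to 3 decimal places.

r² = (-0.716)² = 0.513

0.513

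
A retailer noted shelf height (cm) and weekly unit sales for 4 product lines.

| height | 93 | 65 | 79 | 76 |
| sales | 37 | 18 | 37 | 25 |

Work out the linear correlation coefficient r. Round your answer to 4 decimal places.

n = 4, Σx = 313, Σy = 117, Σx² = 24891, Σy² = 3687, Σxy = 9434
nΣxy − ΣxΣy = 37736 − 36621 = 1115
nΣx² − (Σx)² = 99564 − 97969 = 1595; nΣy² − (Σy)² = 14748 − 13689 = 1059
r = 1115 / √(1595 × 1059) = 1115 / 1299.6557 ≈ 0.8579

0.8579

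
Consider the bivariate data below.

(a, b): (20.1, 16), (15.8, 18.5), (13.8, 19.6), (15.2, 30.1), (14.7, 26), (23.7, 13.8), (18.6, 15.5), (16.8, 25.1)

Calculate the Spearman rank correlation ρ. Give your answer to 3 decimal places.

Rank a: 7, 4, 1, 3, 2, 8, 6, 5
Rank b: 3, 4, 5, 8, 7, 1, 2, 6
d = rank(a) − rank(b): 4, 0, -4, -5, -5, 7, 4, -1; Σd² = 148
ρ = 1 − 6Σd² / [n(n²−1)] = 1 − 6×148 / (8×63) = 1 − 888/504 ≈ -0.762

-0.762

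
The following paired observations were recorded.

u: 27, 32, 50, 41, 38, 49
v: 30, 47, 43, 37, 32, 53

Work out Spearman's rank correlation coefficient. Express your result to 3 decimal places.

0.543

Rank u: 1, 2, 6, 4, 3, 5
Rank v: 1, 5, 4, 3, 2, 6
d = rank(u) − rank(v): 0, -3, 2, 1, 1, -1; Σd² = 16
ρ = 1 − 6Σd² / [n(n²−1)] = 1 − 6×16 / (6×35) = 1 − 96/210 ≈ 0.543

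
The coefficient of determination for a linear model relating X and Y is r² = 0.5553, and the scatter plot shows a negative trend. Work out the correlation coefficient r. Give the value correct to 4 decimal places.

-0.7452

|r| = √0.5553 = 0.7452
The association is negative, so r = −0.7452.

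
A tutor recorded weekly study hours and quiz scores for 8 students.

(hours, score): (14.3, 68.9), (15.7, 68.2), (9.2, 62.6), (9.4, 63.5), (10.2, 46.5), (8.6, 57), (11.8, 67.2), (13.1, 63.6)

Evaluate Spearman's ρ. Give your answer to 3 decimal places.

Rank hours: 7, 8, 2, 3, 4, 1, 5, 6
Rank score: 8, 7, 3, 4, 1, 2, 6, 5
d = rank(hours) − rank(score): -1, 1, -1, -1, 3, -1, -1, 1; Σd² = 16
ρ = 1 − 6Σd² / [n(n²−1)] = 1 − 6×16 / (8×63) = 1 − 96/504 ≈ 0.810

0.810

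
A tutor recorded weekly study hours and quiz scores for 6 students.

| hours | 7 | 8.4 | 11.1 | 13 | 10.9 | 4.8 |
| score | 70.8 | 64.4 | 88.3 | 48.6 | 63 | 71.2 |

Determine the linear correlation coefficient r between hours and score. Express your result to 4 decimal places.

n = 6, Σx = 55.2, Σy = 406.3, Σx² = 553.62, Σy² = 28357.29, Σxy = 3676.95
nΣxy − ΣxΣy = 22061.7 − 22427.76 = -366.06
nΣx² − (Σx)² = 3321.72 − 3047.04 = 274.68; nΣy² − (Σy)² = 170143.74 − 165079.69 = 5064.05
r = -366.06 / √(274.68 × 5064.05) = -366.06 / 1179.4038 ≈ -0.3104

-0.3104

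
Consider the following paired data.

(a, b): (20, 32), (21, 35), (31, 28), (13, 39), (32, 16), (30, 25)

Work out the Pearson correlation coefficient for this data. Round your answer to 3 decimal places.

n = 6, Σa = 147, Σb = 175, Σa² = 3895, Σb² = 5435, Σab = 4012
nΣab − ΣaΣb = 24072 − 25725 = -1653
nΣa² − (Σa)² = 23370 − 21609 = 1761; nΣb² − (Σb)² = 32610 − 30625 = 1985
r = -1653 / √(1761 × 1985) = -1653 / 1869.6484 ≈ -0.884

-0.884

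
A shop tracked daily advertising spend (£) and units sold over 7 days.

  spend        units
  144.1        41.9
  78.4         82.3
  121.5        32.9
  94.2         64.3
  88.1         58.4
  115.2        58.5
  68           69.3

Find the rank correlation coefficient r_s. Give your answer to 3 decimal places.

Rank spend: 7, 2, 6, 4, 3, 5, 1
Rank units: 2, 7, 1, 5, 3, 4, 6
d = rank(spend) − rank(units): 5, -5, 5, -1, 0, 1, -5; Σd² = 102
ρ = 1 − 6Σd² / [n(n²−1)] = 1 − 6×102 / (7×48) = 1 − 612/336 ≈ -0.821

-0.821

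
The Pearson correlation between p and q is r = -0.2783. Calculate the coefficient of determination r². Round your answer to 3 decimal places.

0.077

r² = (-0.2783)² = 0.077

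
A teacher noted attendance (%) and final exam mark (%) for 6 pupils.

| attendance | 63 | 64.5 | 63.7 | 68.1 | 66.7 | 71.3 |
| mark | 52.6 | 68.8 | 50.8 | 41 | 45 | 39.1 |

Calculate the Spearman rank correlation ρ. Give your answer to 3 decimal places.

-0.829

Rank attendance: 1, 3, 2, 5, 4, 6
Rank mark: 5, 6, 4, 2, 3, 1
d = rank(attendance) − rank(mark): -4, -3, -2, 3, 1, 5; Σd² = 64
ρ = 1 − 6Σd² / [n(n²−1)] = 1 − 6×64 / (6×35) = 1 − 384/210 ≈ -0.829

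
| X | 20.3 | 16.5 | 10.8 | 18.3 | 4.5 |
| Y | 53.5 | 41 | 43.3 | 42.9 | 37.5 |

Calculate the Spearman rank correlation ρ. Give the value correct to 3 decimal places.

0.700

Rank X: 5, 3, 2, 4, 1
Rank Y: 5, 2, 4, 3, 1
d = rank(X) − rank(Y): 0, 1, -2, 1, 0; Σd² = 6
ρ = 1 − 6Σd² / [n(n²−1)] = 1 − 6×6 / (5×24) = 1 − 36/120 ≈ 0.700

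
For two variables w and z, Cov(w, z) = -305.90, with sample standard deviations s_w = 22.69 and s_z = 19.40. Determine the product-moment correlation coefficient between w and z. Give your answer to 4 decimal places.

r = Cov(w,z) / (s_w · s_z) = -305.90 / (22.69 × 19.40)
  = -305.90 / 440.1860 ≈ -0.6949

-0.6949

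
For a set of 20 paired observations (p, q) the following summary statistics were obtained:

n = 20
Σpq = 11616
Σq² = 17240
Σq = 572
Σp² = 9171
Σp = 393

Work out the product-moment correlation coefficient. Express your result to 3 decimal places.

0.333

r = (nΣpq − ΣpΣq) / √[(nΣp² − (Σp)²)(nΣq² − (Σq)²)]
Numerator: 20×11616 − 393×572 = 7524
Denominator: √[(183420 − 154449)(344800 − 327184)] = √[28971 × 17616] = 22590.9968
r = 7524 / 22590.9968 ≈ 0.333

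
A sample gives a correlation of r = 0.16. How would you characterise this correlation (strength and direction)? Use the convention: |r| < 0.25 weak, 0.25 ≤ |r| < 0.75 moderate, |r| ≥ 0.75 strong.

r = 0.16 > 0 so the relationship is positive.
|r| = 0.16, which falls in the weak range.

weak positive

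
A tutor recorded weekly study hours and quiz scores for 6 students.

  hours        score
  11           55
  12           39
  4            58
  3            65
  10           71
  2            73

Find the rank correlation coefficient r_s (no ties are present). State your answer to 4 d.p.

Rank hours: 5, 6, 3, 2, 4, 1
Rank score: 2, 1, 3, 4, 5, 6
d = rank(hours) − rank(score): 3, 5, 0, -2, -1, -5; Σd² = 64
ρ = 1 − 6Σd² / [n(n²−1)] = 1 − 6×64 / (6×35) = 1 − 384/210 ≈ -0.8286

-0.8286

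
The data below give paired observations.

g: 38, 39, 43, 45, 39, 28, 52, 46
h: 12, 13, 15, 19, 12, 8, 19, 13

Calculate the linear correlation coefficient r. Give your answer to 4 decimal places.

n = 8, Σg = 330, Σh = 111, Σg² = 13964, Σh² = 1637, Σgh = 4741
nΣgh − ΣgΣh = 37928 − 36630 = 1298
nΣg² − (Σg)² = 111712 − 108900 = 2812; nΣh² − (Σh)² = 13096 − 12321 = 775
r = 1298 / √(2812 × 775) = 1298 / 1476.2452 ≈ 0.8793

0.8793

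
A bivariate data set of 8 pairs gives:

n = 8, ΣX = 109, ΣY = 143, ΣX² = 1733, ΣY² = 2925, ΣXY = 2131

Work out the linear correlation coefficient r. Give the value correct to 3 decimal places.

r = (nΣXY − ΣXΣY) / √[(nΣX² − (ΣX)²)(nΣY² − (ΣY)²)]
Numerator: 8×2131 − 109×143 = 1461
Denominator: √[(13864 − 11881)(23400 − 20449)] = √[1983 × 2951] = 2419.0562
r = 1461 / 2419.0562 ≈ 0.604

0.604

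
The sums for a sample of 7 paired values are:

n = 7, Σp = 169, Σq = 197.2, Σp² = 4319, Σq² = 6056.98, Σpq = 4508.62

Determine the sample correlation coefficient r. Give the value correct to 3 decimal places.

-0.729

r = (nΣpq − ΣpΣq) / √[(nΣp² − (Σp)²)(nΣq² − (Σq)²)]
Numerator: 7×4508.62 − 169×197.2 = -1766.46
Denominator: √[(30233 − 28561)(42398.86 − 38887.84)] = √[1672 × 3511.02] = 2422.8961
r = -1766.46 / 2422.8961 ≈ -0.729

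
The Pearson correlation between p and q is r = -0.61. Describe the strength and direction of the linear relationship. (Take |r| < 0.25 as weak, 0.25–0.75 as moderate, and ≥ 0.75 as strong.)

r = -0.61 < 0 so the relationship is negative.
|r| = 0.61, which falls in the moderate range.

moderate negative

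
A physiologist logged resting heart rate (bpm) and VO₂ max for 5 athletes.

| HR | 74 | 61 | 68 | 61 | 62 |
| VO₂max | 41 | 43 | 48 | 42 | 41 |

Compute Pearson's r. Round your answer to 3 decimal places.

n = 5, Σx = 326, Σy = 215, Σx² = 21386, Σy² = 9279, Σxy = 14025
nΣxy − ΣxΣy = 70125 − 70090 = 35
nΣx² − (Σx)² = 106930 − 106276 = 654; nΣy² − (Σy)² = 46395 − 46225 = 170
r = 35 / √(654 × 170) = 35 / 333.4367 ≈ 0.105

0.105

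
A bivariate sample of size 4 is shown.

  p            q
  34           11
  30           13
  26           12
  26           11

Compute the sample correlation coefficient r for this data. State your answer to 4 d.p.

-0.0909

n = 4, Σp = 116, Σq = 47, Σp² = 3408, Σq² = 555, Σpq = 1362
nΣpq − ΣpΣq = 5448 − 5452 = -4
nΣp² − (Σp)² = 13632 − 13456 = 176; nΣq² − (Σq)² = 2220 − 2209 = 11
r = -4 / √(176 × 11) = -4 / 44.0000 ≈ -0.0909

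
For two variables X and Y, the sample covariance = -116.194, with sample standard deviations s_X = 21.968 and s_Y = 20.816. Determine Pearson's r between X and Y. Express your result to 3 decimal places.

-0.254

r = Cov(X,Y) / (s_X · s_Y) = -116.194 / (21.968 × 20.816)
  = -116.194 / 457.2859 ≈ -0.254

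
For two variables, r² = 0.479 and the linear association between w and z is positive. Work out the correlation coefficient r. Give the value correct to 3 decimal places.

0.692

|r| = √0.479 = 0.692
The association is positive, so r = 0.692.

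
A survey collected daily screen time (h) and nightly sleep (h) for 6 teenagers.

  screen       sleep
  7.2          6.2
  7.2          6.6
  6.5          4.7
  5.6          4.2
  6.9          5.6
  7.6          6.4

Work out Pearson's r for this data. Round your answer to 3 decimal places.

n = 6, Σx = 41, Σy = 33.7, Σx² = 282.66, Σy² = 194.05, Σxy = 233.51
nΣxy − ΣxΣy = 1401.06 − 1381.7 = 19.36
nΣx² − (Σx)² = 1695.96 − 1681 = 14.96; nΣy² − (Σy)² = 1164.3 − 1135.69 = 28.61
r = 19.36 / √(14.96 × 28.61) = 19.36 / 20.6883 ≈ 0.936

0.936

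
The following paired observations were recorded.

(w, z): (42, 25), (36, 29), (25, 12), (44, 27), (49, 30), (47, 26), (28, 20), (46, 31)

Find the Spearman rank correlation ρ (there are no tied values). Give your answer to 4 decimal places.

0.7143

Rank w: 4, 3, 1, 5, 8, 7, 2, 6
Rank z: 3, 6, 1, 5, 7, 4, 2, 8
d = rank(w) − rank(z): 1, -3, 0, 0, 1, 3, 0, -2; Σd² = 24
ρ = 1 − 6Σd² / [n(n²−1)] = 1 − 6×24 / (8×63) = 1 − 144/504 ≈ 0.7143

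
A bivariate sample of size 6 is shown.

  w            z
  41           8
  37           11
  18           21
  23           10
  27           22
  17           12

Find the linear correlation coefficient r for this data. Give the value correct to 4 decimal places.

n = 6, Σw = 163, Σz = 84, Σw² = 4921, Σz² = 1354, Σwz = 2141
nΣwz − ΣwΣz = 12846 − 13692 = -846
nΣw² − (Σw)² = 29526 − 26569 = 2957; nΣz² − (Σz)² = 8124 − 7056 = 1068
r = -846 / √(2957 × 1068) = -846 / 1777.0976 ≈ -0.4761

-0.4761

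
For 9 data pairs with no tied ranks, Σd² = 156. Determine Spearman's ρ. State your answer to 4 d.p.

-0.3000

ρ = 1 − 6Σd² / [n(n²−1)] = 1 − 6×156 / (9×80)
  = 1 − 936/720 = 1 − 1.30000 ≈ -0.3000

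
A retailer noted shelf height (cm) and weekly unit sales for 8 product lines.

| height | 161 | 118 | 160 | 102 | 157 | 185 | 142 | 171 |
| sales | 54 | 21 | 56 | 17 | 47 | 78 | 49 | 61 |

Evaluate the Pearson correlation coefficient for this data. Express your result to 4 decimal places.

n = 8, Σx = 1196, Σy = 383, Σx² = 184128, Σy² = 21197, Σxy = 61064
nΣxy − ΣxΣy = 488512 − 458068 = 30444
nΣx² − (Σx)² = 1473024 − 1430416 = 42608; nΣy² − (Σy)² = 169576 − 146689 = 22887
r = 30444 / √(42608 × 22887) = 30444 / 31227.7008 ≈ 0.9749

0.9749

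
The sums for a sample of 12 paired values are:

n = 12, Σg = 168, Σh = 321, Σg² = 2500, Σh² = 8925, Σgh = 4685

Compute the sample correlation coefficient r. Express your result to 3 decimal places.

0.854

r = (nΣgh − ΣgΣh) / √[(nΣg² − (Σg)²)(nΣh² − (Σh)²)]
Numerator: 12×4685 − 168×321 = 2292
Denominator: √[(30000 − 28224)(107100 − 103041)] = √[1776 × 4059] = 2684.9179
r = 2292 / 2684.9179 ≈ 0.854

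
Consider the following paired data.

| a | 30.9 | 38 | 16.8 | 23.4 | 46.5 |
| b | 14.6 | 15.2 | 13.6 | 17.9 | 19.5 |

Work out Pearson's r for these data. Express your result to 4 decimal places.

0.5944

n = 5, Σa = 155.6, Σb = 80.8, Σa² = 5390.86, Σb² = 1329.82, Σab = 2582.83
nΣab − ΣaΣb = 12914.15 − 12572.48 = 341.67
nΣa² − (Σa)² = 26954.3 − 24211.36 = 2742.94; nΣb² − (Σb)² = 6649.1 − 6528.64 = 120.46
r = 341.67 / √(2742.94 × 120.46) = 341.67 / 574.8170 ≈ 0.5944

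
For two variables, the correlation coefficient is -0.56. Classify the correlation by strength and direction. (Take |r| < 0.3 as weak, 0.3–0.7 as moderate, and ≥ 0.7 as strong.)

r = -0.56 < 0 so the relationship is negative.
|r| = 0.56, which falls in the moderate range.

moderate negative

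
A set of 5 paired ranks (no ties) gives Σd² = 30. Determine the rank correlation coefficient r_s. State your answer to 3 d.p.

ρ = 1 − 6Σd² / [n(n²−1)] = 1 − 6×30 / (5×24)
  = 1 − 180/120 = 1 − 1.5000 ≈ -0.500

-0.500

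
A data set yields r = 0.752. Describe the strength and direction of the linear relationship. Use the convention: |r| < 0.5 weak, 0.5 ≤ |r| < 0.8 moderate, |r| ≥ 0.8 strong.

r = 0.752 > 0 so the relationship is positive.
|r| = 0.752, which falls in the moderate range.

moderate positive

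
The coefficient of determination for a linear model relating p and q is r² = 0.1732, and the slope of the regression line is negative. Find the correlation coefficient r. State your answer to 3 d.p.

|r| = √0.1732 = 0.416
The association is negative, so r = −0.416.

-0.416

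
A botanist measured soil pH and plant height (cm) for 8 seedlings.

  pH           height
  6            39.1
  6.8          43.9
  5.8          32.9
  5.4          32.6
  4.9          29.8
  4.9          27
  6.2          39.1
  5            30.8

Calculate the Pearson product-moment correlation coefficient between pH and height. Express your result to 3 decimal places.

0.962

n = 8, Σx = 45, Σy = 275.2, Σx² = 256.5, Σy² = 9695.68, Σxy = 1574.72
nΣxy − ΣxΣy = 12597.76 − 12384 = 213.76
nΣx² − (Σx)² = 2052 − 2025 = 27; nΣy² − (Σy)² = 77565.44 − 75735.04 = 1830.4
r = 213.76 / √(27 × 1830.4) = 213.76 / 222.3079 ≈ 0.962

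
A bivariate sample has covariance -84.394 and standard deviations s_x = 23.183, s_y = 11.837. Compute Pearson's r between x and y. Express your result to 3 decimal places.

r = Cov(x,y) / (s_x · s_y) = -84.394 / (23.183 × 11.837)
  = -84.394 / 274.4172 ≈ -0.308

-0.308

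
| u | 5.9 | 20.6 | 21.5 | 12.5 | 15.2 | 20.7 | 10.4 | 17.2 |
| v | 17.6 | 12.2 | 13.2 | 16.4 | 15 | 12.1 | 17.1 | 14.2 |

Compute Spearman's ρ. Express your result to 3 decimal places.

Rank u: 1, 6, 8, 3, 4, 7, 2, 5
Rank v: 8, 2, 3, 6, 5, 1, 7, 4
d = rank(u) − rank(v): -7, 4, 5, -3, -1, 6, -5, 1; Σd² = 162
ρ = 1 − 6Σd² / [n(n²−1)] = 1 − 6×162 / (8×63) = 1 − 972/504 ≈ -0.929

-0.929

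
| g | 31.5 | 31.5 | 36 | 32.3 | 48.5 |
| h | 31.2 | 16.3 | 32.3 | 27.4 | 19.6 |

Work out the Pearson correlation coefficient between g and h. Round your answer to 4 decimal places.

n = 5, Σg = 179.8, Σh = 126.8, Σg² = 6676.04, Σh² = 3417.34, Σgh = 4494.67
nΣgh − ΣgΣh = 22473.35 − 22798.64 = -325.29
nΣg² − (Σg)² = 33380.2 − 32328.04 = 1052.16; nΣh² − (Σh)² = 17086.7 − 16078.24 = 1008.46
r = -325.29 / √(1052.16 × 1008.46) = -325.29 / 1030.0783 ≈ -0.3158

-0.3158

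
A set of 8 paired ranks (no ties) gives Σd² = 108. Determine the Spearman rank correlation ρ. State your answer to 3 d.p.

-0.286

ρ = 1 − 6Σd² / [n(n²−1)] = 1 − 6×108 / (8×63)
  = 1 − 648/504 = 1 − 1.2857 ≈ -0.286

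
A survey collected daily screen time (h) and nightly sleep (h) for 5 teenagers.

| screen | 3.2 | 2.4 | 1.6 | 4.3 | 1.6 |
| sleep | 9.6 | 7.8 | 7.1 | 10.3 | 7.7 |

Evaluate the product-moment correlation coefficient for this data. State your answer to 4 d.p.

n = 5, Σx = 13.1, Σy = 42.5, Σx² = 39.61, Σy² = 368.79, Σxy = 117.41
nΣxy − ΣxΣy = 587.05 − 556.75 = 30.3
nΣx² − (Σx)² = 198.05 − 171.61 = 26.44; nΣy² − (Σy)² = 1843.95 − 1806.25 = 37.7
r = 30.3 / √(26.44 × 37.7) = 30.3 / 31.5719 ≈ 0.9597

0.9597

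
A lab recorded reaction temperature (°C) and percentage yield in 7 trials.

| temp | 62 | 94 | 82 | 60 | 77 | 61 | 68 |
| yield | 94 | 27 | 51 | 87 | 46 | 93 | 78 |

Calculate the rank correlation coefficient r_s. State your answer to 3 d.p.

-0.821

Rank temp: 3, 7, 6, 1, 5, 2, 4
Rank yield: 7, 1, 3, 5, 2, 6, 4
d = rank(temp) − rank(yield): -4, 6, 3, -4, 3, -4, 0; Σd² = 102
ρ = 1 − 6Σd² / [n(n²−1)] = 1 − 6×102 / (7×48) = 1 − 612/336 ≈ -0.821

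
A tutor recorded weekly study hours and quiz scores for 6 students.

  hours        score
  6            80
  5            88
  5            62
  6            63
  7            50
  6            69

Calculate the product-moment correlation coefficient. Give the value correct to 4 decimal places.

n = 6, Σx = 35, Σy = 412, Σx² = 207, Σy² = 29218, Σxy = 2372
nΣxy − ΣxΣy = 14232 − 14420 = -188
nΣx² − (Σx)² = 1242 − 1225 = 17; nΣy² − (Σy)² = 175308 − 169744 = 5564
r = -188 / √(17 × 5564) = -188 / 307.5516 ≈ -0.6113

-0.6113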